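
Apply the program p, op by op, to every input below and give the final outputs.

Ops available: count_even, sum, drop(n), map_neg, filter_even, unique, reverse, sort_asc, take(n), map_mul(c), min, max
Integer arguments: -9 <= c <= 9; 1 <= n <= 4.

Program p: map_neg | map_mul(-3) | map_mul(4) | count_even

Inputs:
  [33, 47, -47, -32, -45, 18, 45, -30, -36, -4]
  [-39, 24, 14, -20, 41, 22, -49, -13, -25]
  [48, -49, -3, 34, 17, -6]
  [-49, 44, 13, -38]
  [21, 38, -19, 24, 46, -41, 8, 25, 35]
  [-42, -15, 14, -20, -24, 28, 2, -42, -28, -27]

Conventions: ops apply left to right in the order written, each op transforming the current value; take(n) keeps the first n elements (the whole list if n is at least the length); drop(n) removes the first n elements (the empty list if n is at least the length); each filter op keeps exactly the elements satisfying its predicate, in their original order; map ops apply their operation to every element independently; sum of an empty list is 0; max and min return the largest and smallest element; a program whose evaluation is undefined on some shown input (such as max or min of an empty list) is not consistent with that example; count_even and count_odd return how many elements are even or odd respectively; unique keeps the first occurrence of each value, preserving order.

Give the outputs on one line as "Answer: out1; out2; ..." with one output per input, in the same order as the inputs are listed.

10; 9; 6; 4; 9; 10

Execution, op by op:
  [33, 47, -47, -32, -45, 18, 45, -30, -36, -4] -> [-33, -47, 47, 32, 45, -18, -45, 30, 36, 4] -> [99, 141, -141, -96, -135, 54, 135, -90, -108, -12] -> [396, 564, -564, -384, -540, 216, 540, -360, -432, -48] -> 10
  [-39, 24, 14, -20, 41, 22, -49, -13, -25] -> [39, -24, -14, 20, -41, -22, 49, 13, 25] -> [-117, 72, 42, -60, 123, 66, -147, -39, -75] -> [-468, 288, 168, -240, 492, 264, -588, -156, -300] -> 9
  [48, -49, -3, 34, 17, -6] -> [-48, 49, 3, -34, -17, 6] -> [144, -147, -9, 102, 51, -18] -> [576, -588, -36, 408, 204, -72] -> 6
  [-49, 44, 13, -38] -> [49, -44, -13, 38] -> [-147, 132, 39, -114] -> [-588, 528, 156, -456] -> 4
  [21, 38, -19, 24, 46, -41, 8, 25, 35] -> [-21, -38, 19, -24, -46, 41, -8, -25, -35] -> [63, 114, -57, 72, 138, -123, 24, 75, 105] -> [252, 456, -228, 288, 552, -492, 96, 300, 420] -> 9
  [-42, -15, 14, -20, -24, 28, 2, -42, -28, -27] -> [42, 15, -14, 20, 24, -28, -2, 42, 28, 27] -> [-126, -45, 42, -60, -72, 84, 6, -126, -84, -81] -> [-504, -180, 168, -240, -288, 336, 24, -504, -336, -324] -> 10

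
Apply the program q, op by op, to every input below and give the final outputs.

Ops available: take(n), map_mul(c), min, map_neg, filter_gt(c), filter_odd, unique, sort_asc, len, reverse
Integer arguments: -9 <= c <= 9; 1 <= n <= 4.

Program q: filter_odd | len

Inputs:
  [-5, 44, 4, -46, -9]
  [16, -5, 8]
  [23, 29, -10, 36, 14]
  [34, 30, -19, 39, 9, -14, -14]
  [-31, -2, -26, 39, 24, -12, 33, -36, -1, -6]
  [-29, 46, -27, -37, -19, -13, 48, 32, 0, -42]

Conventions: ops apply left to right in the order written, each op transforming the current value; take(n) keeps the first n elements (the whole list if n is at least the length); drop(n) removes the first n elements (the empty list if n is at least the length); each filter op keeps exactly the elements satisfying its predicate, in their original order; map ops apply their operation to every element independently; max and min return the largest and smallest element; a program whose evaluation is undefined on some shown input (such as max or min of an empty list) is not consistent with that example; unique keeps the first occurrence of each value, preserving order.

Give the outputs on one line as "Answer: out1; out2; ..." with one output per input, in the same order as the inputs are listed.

2; 1; 2; 3; 4; 5

Execution, op by op:
  [-5, 44, 4, -46, -9] -> [-5, -9] -> 2
  [16, -5, 8] -> [-5] -> 1
  [23, 29, -10, 36, 14] -> [23, 29] -> 2
  [34, 30, -19, 39, 9, -14, -14] -> [-19, 39, 9] -> 3
  [-31, -2, -26, 39, 24, -12, 33, -36, -1, -6] -> [-31, 39, 33, -1] -> 4
  [-29, 46, -27, -37, -19, -13, 48, 32, 0, -42] -> [-29, -27, -37, -19, -13] -> 5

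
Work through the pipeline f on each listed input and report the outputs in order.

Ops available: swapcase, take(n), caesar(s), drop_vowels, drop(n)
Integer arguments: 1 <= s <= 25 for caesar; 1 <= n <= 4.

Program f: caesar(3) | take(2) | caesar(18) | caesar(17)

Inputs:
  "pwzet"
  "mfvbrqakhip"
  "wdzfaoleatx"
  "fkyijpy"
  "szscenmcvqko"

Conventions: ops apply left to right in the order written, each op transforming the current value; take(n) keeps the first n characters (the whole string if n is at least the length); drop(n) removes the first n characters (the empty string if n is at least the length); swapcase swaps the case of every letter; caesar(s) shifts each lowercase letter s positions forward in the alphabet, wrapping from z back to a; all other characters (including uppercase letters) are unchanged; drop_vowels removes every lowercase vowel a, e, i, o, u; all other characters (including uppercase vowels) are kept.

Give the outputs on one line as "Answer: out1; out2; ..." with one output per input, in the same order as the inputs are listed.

"bi"; "yr"; "ip"; "rw"; "el"

Execution, op by op:
  "pwzet" -> "szchw" -> "sz" -> "kr" -> "bi"
  "mfvbrqakhip" -> "piyeutdnkls" -> "pi" -> "ha" -> "yr"
  "wdzfaoleatx" -> "zgcidrohdwa" -> "zg" -> "ry" -> "ip"
  "fkyijpy" -> "inblmsb" -> "in" -> "af" -> "rw"
  "szscenmcvqko" -> "vcvfhqpfytnr" -> "vc" -> "nu" -> "el"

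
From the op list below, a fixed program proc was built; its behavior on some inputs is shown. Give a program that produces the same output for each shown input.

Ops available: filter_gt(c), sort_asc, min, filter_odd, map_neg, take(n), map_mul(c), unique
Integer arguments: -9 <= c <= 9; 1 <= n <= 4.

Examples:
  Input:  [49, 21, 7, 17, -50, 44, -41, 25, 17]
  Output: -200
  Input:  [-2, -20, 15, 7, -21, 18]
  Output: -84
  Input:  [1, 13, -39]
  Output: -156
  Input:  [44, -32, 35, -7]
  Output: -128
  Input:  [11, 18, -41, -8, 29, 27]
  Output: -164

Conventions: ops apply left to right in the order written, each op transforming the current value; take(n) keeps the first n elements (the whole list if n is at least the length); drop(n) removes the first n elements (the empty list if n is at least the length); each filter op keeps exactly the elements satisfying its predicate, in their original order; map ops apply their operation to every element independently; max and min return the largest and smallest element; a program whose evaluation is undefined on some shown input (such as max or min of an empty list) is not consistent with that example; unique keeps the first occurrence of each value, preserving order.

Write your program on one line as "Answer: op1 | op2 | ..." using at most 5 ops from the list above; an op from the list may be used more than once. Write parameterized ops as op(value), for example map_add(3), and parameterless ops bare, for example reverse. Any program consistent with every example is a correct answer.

sort_asc | map_mul(4) | unique | min

Check, running the answer program on each example:
  [49, 21, 7, 17, -50, 44, -41, 25, 17] -> [-50, -41, 7, 17, 17, 21, 25, 44, 49] -> [-200, -164, 28, 68, 68, 84, 100, 176, 196] -> [-200, -164, 28, 68, 84, 100, 176, 196] -> -200
  [-2, -20, 15, 7, -21, 18] -> [-21, -20, -2, 7, 15, 18] -> [-84, -80, -8, 28, 60, 72] -> [-84, -80, -8, 28, 60, 72] -> -84
  [1, 13, -39] -> [-39, 1, 13] -> [-156, 4, 52] -> [-156, 4, 52] -> -156
  [44, -32, 35, -7] -> [-32, -7, 35, 44] -> [-128, -28, 140, 176] -> [-128, -28, 140, 176] -> -128
  [11, 18, -41, -8, 29, 27] -> [-41, -8, 11, 18, 27, 29] -> [-164, -32, 44, 72, 108, 116] -> [-164, -32, 44, 72, 108, 116] -> -164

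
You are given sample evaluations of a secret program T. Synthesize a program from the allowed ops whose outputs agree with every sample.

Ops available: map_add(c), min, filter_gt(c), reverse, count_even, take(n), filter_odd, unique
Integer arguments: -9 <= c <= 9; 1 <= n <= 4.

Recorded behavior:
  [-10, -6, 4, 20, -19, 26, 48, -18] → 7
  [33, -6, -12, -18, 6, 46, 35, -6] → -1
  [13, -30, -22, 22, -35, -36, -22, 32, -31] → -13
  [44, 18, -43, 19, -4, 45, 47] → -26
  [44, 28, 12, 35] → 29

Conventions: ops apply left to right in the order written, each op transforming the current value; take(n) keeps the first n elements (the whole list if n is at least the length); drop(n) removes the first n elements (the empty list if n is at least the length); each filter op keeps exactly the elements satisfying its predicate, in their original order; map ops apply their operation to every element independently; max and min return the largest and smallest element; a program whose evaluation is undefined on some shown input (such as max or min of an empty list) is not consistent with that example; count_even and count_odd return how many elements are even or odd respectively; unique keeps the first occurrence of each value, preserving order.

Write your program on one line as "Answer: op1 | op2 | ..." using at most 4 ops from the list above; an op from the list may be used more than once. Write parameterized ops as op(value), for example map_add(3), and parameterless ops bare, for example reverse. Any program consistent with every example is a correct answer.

map_add(8) | take(4) | map_add(9) | min

Check, running the answer program on each example:
  [-10, -6, 4, 20, -19, 26, 48, -18] -> [-2, 2, 12, 28, -11, 34, 56, -10] -> [-2, 2, 12, 28] -> [7, 11, 21, 37] -> 7
  [33, -6, -12, -18, 6, 46, 35, -6] -> [41, 2, -4, -10, 14, 54, 43, 2] -> [41, 2, -4, -10] -> [50, 11, 5, -1] -> -1
  [13, -30, -22, 22, -35, -36, -22, 32, -31] -> [21, -22, -14, 30, -27, -28, -14, 40, -23] -> [21, -22, -14, 30] -> [30, -13, -5, 39] -> -13
  [44, 18, -43, 19, -4, 45, 47] -> [52, 26, -35, 27, 4, 53, 55] -> [52, 26, -35, 27] -> [61, 35, -26, 36] -> -26
  [44, 28, 12, 35] -> [52, 36, 20, 43] -> [52, 36, 20, 43] -> [61, 45, 29, 52] -> 29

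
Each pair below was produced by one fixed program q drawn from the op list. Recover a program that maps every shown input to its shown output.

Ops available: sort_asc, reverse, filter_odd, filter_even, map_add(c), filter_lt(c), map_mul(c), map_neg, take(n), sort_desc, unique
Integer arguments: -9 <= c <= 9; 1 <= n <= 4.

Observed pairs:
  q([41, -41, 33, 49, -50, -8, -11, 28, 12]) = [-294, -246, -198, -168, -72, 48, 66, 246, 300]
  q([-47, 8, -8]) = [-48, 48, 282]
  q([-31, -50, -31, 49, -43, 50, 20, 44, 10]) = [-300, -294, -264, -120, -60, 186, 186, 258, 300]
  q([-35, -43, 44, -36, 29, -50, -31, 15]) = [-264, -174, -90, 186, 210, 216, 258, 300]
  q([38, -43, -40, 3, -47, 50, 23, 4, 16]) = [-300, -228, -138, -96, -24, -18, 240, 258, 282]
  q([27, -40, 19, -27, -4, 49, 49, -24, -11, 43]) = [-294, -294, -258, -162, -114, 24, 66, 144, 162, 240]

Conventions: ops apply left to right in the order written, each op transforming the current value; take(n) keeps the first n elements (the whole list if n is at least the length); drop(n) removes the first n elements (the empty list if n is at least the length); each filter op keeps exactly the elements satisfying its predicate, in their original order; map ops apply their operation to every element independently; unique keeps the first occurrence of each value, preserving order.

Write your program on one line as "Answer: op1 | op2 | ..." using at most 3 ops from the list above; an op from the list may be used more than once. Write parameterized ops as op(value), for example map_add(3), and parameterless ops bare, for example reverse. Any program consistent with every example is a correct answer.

map_neg | map_mul(6) | sort_asc

Check, running the answer program on each example:
  [41, -41, 33, 49, -50, -8, -11, 28, 12] -> [-41, 41, -33, -49, 50, 8, 11, -28, -12] -> [-246, 246, -198, -294, 300, 48, 66, -168, -72] -> [-294, -246, -198, -168, -72, 48, 66, 246, 300]
  [-47, 8, -8] -> [47, -8, 8] -> [282, -48, 48] -> [-48, 48, 282]
  [-31, -50, -31, 49, -43, 50, 20, 44, 10] -> [31, 50, 31, -49, 43, -50, -20, -44, -10] -> [186, 300, 186, -294, 258, -300, -120, -264, -60] -> [-300, -294, -264, -120, -60, 186, 186, 258, 300]
  [-35, -43, 44, -36, 29, -50, -31, 15] -> [35, 43, -44, 36, -29, 50, 31, -15] -> [210, 258, -264, 216, -174, 300, 186, -90] -> [-264, -174, -90, 186, 210, 216, 258, 300]
  [38, -43, -40, 3, -47, 50, 23, 4, 16] -> [-38, 43, 40, -3, 47, -50, -23, -4, -16] -> [-228, 258, 240, -18, 282, -300, -138, -24, -96] -> [-300, -228, -138, -96, -24, -18, 240, 258, 282]
  [27, -40, 19, -27, -4, 49, 49, -24, -11, 43] -> [-27, 40, -19, 27, 4, -49, -49, 24, 11, -43] -> [-162, 240, -114, 162, 24, -294, -294, 144, 66, -258] -> [-294, -294, -258, -162, -114, 24, 66, 144, 162, 240]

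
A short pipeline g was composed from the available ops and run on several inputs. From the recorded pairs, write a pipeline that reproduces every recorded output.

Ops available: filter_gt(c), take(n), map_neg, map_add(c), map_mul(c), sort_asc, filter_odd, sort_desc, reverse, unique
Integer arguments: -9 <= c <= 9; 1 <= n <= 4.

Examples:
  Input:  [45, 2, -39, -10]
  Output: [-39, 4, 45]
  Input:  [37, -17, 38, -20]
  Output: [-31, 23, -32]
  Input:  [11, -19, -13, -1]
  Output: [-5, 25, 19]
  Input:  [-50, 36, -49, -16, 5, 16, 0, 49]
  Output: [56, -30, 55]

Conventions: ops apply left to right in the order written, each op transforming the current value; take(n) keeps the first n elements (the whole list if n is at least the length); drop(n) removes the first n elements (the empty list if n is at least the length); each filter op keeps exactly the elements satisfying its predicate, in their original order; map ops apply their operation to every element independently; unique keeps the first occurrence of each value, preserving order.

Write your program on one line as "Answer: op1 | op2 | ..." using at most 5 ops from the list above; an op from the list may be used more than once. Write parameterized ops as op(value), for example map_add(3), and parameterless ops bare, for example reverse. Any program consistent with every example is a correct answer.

map_add(-8) | map_add(2) | map_neg | take(3)

Check, running the answer program on each example:
  [45, 2, -39, -10] -> [37, -6, -47, -18] -> [39, -4, -45, -16] -> [-39, 4, 45, 16] -> [-39, 4, 45]
  [37, -17, 38, -20] -> [29, -25, 30, -28] -> [31, -23, 32, -26] -> [-31, 23, -32, 26] -> [-31, 23, -32]
  [11, -19, -13, -1] -> [3, -27, -21, -9] -> [5, -25, -19, -7] -> [-5, 25, 19, 7] -> [-5, 25, 19]
  [-50, 36, -49, -16, 5, 16, 0, 49] -> [-58, 28, -57, -24, -3, 8, -8, 41] -> [-56, 30, -55, -22, -1, 10, -6, 43] -> [56, -30, 55, 22, 1, -10, 6, -43] -> [56, -30, 55]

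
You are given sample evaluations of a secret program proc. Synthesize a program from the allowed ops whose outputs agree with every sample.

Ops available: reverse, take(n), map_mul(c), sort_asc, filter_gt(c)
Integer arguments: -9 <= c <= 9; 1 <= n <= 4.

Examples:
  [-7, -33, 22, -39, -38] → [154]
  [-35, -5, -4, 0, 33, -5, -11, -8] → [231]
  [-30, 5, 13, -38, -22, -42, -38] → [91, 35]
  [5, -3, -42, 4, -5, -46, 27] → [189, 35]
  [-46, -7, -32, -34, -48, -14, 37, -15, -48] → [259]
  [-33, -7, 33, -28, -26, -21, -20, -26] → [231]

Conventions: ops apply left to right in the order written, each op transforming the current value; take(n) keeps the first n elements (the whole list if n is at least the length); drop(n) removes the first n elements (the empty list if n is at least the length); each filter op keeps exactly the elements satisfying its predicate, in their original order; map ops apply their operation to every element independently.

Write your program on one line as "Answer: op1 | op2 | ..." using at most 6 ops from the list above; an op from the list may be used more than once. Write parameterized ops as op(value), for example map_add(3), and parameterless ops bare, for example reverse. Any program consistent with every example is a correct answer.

sort_asc | reverse | filter_gt(-6) | map_mul(7) | filter_gt(8) | take(2)

Check, running the answer program on each example:
  [-7, -33, 22, -39, -38] -> [-39, -38, -33, -7, 22] -> [22, -7, -33, -38, -39] -> [22] -> [154] -> [154] -> [154]
  [-35, -5, -4, 0, 33, -5, -11, -8] -> [-35, -11, -8, -5, -5, -4, 0, 33] -> [33, 0, -4, -5, -5, -8, -11, -35] -> [33, 0, -4, -5, -5] -> [231, 0, -28, -35, -35] -> [231] -> [231]
  [-30, 5, 13, -38, -22, -42, -38] -> [-42, -38, -38, -30, -22, 5, 13] -> [13, 5, -22, -30, -38, -38, -42] -> [13, 5] -> [91, 35] -> [91, 35] -> [91, 35]
  [5, -3, -42, 4, -5, -46, 27] -> [-46, -42, -5, -3, 4, 5, 27] -> [27, 5, 4, -3, -5, -42, -46] -> [27, 5, 4, -3, -5] -> [189, 35, 28, -21, -35] -> [189, 35, 28] -> [189, 35]
  [-46, -7, -32, -34, -48, -14, 37, -15, -48] -> [-48, -48, -46, -34, -32, -15, -14, -7, 37] -> [37, -7, -14, -15, -32, -34, -46, -48, -48] -> [37] -> [259] -> [259] -> [259]
  [-33, -7, 33, -28, -26, -21, -20, -26] -> [-33, -28, -26, -26, -21, -20, -7, 33] -> [33, -7, -20, -21, -26, -26, -28, -33] -> [33] -> [231] -> [231] -> [231]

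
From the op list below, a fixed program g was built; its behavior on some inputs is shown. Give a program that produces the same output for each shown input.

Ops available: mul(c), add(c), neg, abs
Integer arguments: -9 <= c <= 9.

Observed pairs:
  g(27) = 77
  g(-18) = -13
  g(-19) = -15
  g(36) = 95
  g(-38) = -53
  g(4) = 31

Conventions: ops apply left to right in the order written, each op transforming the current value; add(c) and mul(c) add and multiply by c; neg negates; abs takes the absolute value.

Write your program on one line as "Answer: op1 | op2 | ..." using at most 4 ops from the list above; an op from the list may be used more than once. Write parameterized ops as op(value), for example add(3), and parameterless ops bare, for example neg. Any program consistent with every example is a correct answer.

add(8) | mul(2) | add(7)

Check, running the answer program on each example:
  27 -> 35 -> 70 -> 77
  -18 -> -10 -> -20 -> -13
  -19 -> -11 -> -22 -> -15
  36 -> 44 -> 88 -> 95
  -38 -> -30 -> -60 -> -53
  4 -> 12 -> 24 -> 31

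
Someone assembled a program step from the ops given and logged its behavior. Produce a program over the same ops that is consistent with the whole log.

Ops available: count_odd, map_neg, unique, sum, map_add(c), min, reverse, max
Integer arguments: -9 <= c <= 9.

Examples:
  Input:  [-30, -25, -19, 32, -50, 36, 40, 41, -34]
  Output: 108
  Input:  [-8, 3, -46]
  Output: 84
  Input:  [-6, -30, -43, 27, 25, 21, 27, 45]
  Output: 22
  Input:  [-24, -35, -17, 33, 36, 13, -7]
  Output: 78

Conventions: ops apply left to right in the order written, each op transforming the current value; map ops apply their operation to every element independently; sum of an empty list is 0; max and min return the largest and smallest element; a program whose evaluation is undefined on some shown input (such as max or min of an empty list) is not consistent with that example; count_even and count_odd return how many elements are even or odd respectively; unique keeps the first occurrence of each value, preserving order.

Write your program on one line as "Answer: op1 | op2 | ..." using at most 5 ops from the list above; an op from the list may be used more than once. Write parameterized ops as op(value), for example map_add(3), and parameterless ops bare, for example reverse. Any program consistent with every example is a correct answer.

map_add(-3) | map_neg | map_add(8) | sum

Check, running the answer program on each example:
  [-30, -25, -19, 32, -50, 36, 40, 41, -34] -> [-33, -28, -22, 29, -53, 33, 37, 38, -37] -> [33, 28, 22, -29, 53, -33, -37, -38, 37] -> [41, 36, 30, -21, 61, -25, -29, -30, 45] -> 108
  [-8, 3, -46] -> [-11, 0, -49] -> [11, 0, 49] -> [19, 8, 57] -> 84
  [-6, -30, -43, 27, 25, 21, 27, 45] -> [-9, -33, -46, 24, 22, 18, 24, 42] -> [9, 33, 46, -24, -22, -18, -24, -42] -> [17, 41, 54, -16, -14, -10, -16, -34] -> 22
  [-24, -35, -17, 33, 36, 13, -7] -> [-27, -38, -20, 30, 33, 10, -10] -> [27, 38, 20, -30, -33, -10, 10] -> [35, 46, 28, -22, -25, -2, 18] -> 78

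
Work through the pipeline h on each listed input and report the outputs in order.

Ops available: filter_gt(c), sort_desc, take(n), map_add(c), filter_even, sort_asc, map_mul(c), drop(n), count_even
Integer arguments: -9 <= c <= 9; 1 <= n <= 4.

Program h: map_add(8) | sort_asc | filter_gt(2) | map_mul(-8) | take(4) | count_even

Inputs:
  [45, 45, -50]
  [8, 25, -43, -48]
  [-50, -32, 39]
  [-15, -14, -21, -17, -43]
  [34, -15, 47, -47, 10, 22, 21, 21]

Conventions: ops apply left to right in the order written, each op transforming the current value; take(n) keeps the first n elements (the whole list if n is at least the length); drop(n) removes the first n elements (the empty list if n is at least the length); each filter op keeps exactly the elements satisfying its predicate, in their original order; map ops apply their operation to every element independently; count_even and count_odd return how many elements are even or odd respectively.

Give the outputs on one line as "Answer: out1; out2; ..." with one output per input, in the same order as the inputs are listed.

Execution, op by op:
  [45, 45, -50] -> [53, 53, -42] -> [-42, 53, 53] -> [53, 53] -> [-424, -424] -> [-424, -424] -> 2
  [8, 25, -43, -48] -> [16, 33, -35, -40] -> [-40, -35, 16, 33] -> [16, 33] -> [-128, -264] -> [-128, -264] -> 2
  [-50, -32, 39] -> [-42, -24, 47] -> [-42, -24, 47] -> [47] -> [-376] -> [-376] -> 1
  [-15, -14, -21, -17, -43] -> [-7, -6, -13, -9, -35] -> [-35, -13, -9, -7, -6] -> [] -> [] -> [] -> 0
  [34, -15, 47, -47, 10, 22, 21, 21] -> [42, -7, 55, -39, 18, 30, 29, 29] -> [-39, -7, 18, 29, 29, 30, 42, 55] -> [18, 29, 29, 30, 42, 55] -> [-144, -232, -232, -240, -336, -440] -> [-144, -232, -232, -240] -> 4

2; 2; 1; 0; 4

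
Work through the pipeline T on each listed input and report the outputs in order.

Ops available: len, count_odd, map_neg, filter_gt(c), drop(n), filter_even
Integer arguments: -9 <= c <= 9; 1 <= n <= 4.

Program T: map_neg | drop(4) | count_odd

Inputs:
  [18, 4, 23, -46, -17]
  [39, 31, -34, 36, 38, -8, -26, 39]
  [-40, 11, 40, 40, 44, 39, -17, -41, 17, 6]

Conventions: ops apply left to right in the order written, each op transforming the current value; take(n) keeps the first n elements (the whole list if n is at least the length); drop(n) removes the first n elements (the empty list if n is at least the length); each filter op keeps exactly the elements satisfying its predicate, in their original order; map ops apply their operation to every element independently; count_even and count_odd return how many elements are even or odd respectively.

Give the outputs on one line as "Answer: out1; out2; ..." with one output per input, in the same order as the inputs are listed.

1; 1; 4

Execution, op by op:
  [18, 4, 23, -46, -17] -> [-18, -4, -23, 46, 17] -> [17] -> 1
  [39, 31, -34, 36, 38, -8, -26, 39] -> [-39, -31, 34, -36, -38, 8, 26, -39] -> [-38, 8, 26, -39] -> 1
  [-40, 11, 40, 40, 44, 39, -17, -41, 17, 6] -> [40, -11, -40, -40, -44, -39, 17, 41, -17, -6] -> [-44, -39, 17, 41, -17, -6] -> 4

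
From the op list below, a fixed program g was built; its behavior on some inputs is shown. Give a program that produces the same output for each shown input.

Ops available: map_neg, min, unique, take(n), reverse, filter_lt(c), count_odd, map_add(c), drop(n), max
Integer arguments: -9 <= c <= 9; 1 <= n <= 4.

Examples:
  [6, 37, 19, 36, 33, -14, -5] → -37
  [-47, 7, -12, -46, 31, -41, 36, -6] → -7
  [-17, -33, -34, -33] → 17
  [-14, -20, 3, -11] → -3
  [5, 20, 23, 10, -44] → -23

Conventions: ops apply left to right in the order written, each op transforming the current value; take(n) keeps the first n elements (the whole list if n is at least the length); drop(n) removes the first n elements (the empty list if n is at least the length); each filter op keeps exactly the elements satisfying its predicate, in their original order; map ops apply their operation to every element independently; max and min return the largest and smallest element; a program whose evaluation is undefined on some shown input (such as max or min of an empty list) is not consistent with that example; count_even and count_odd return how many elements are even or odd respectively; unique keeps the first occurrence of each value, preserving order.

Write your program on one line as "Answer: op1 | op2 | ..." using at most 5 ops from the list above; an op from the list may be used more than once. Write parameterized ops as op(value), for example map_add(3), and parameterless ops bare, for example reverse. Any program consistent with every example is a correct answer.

map_neg | take(3) | reverse | min

Check, running the answer program on each example:
  [6, 37, 19, 36, 33, -14, -5] -> [-6, -37, -19, -36, -33, 14, 5] -> [-6, -37, -19] -> [-19, -37, -6] -> -37
  [-47, 7, -12, -46, 31, -41, 36, -6] -> [47, -7, 12, 46, -31, 41, -36, 6] -> [47, -7, 12] -> [12, -7, 47] -> -7
  [-17, -33, -34, -33] -> [17, 33, 34, 33] -> [17, 33, 34] -> [34, 33, 17] -> 17
  [-14, -20, 3, -11] -> [14, 20, -3, 11] -> [14, 20, -3] -> [-3, 20, 14] -> -3
  [5, 20, 23, 10, -44] -> [-5, -20, -23, -10, 44] -> [-5, -20, -23] -> [-23, -20, -5] -> -23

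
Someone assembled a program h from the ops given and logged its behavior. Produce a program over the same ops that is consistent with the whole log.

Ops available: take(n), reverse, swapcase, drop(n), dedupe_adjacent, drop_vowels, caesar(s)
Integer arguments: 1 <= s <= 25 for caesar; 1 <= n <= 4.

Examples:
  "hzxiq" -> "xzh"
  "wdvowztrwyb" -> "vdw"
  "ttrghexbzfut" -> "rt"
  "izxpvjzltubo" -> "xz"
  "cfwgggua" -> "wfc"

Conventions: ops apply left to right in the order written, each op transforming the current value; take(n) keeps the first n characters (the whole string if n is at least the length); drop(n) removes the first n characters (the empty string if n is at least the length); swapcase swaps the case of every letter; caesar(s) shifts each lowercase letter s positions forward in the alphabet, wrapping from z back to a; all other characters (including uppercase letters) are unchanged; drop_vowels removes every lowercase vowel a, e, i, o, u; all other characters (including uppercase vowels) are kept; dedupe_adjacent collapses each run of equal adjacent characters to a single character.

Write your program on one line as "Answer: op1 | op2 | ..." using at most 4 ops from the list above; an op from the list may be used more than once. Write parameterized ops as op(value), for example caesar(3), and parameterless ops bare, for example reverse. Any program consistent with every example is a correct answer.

take(3) | dedupe_adjacent | drop_vowels | reverse

Check, running the answer program on each example:
  "hzxiq" -> "hzx" -> "hzx" -> "hzx" -> "xzh"
  "wdvowztrwyb" -> "wdv" -> "wdv" -> "wdv" -> "vdw"
  "ttrghexbzfut" -> "ttr" -> "tr" -> "tr" -> "rt"
  "izxpvjzltubo" -> "izx" -> "izx" -> "zx" -> "xz"
  "cfwgggua" -> "cfw" -> "cfw" -> "cfw" -> "wfc"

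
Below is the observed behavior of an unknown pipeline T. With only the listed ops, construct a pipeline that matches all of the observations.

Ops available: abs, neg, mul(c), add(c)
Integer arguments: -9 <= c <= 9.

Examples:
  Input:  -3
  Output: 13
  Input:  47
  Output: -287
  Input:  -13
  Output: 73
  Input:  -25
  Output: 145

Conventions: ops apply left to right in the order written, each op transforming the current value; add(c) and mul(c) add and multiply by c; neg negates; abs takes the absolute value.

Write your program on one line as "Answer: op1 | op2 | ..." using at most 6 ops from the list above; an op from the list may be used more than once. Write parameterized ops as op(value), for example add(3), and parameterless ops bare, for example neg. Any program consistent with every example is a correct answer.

mul(6) | neg | add(6) | add(-2) | add(-9)

Check, running the answer program on each example:
  -3 -> -18 -> 18 -> 24 -> 22 -> 13
  47 -> 282 -> -282 -> -276 -> -278 -> -287
  -13 -> -78 -> 78 -> 84 -> 82 -> 73
  -25 -> -150 -> 150 -> 156 -> 154 -> 145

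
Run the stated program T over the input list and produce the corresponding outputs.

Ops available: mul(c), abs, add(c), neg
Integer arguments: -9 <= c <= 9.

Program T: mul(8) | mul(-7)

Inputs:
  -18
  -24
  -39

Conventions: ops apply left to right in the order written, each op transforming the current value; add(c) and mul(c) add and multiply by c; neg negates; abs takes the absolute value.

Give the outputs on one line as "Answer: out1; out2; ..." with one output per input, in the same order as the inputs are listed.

Execution, op by op:
  -18 -> -144 -> 1008
  -24 -> -192 -> 1344
  -39 -> -312 -> 2184

1008; 1344; 2184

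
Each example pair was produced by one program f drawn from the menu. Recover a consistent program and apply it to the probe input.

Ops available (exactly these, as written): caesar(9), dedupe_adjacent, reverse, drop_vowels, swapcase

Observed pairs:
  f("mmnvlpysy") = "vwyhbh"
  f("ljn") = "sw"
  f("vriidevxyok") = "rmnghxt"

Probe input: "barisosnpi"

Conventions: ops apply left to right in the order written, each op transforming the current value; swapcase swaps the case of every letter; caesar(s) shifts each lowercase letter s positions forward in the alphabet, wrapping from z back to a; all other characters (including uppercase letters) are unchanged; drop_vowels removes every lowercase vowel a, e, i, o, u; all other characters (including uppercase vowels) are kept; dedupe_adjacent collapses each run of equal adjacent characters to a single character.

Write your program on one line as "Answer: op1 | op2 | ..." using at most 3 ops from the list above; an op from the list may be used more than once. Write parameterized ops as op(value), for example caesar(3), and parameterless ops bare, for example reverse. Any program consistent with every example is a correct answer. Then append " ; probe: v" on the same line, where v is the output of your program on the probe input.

dedupe_adjacent | caesar(9) | drop_vowels ; probe: "kjrbxbwyr"

Check, running the answer program on each example:
  "mmnvlpysy" -> "mnvlpysy" -> "vweuyhbh" -> "vwyhbh"
  "ljn" -> "ljn" -> "usw" -> "sw"
  "vriidevxyok" -> "vridevxyok" -> "earmneghxt" -> "rmnghxt"
  probe: "barisosnpi" -> "barisosnpi" -> "kjarbxbwyr" -> "kjrbxbwyr"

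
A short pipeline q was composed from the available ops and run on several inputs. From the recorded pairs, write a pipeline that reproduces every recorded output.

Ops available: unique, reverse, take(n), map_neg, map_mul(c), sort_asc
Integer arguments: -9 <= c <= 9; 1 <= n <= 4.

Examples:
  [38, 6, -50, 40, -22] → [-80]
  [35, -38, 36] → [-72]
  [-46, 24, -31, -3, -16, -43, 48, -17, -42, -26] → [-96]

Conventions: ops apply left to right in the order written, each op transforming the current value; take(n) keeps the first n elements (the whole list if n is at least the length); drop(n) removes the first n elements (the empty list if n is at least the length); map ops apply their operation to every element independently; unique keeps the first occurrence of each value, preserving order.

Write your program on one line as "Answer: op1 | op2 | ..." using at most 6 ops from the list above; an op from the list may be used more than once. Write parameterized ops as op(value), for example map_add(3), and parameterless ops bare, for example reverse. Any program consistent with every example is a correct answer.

map_neg | reverse | sort_asc | take(1) | map_mul(2)

Check, running the answer program on each example:
  [38, 6, -50, 40, -22] -> [-38, -6, 50, -40, 22] -> [22, -40, 50, -6, -38] -> [-40, -38, -6, 22, 50] -> [-40] -> [-80]
  [35, -38, 36] -> [-35, 38, -36] -> [-36, 38, -35] -> [-36, -35, 38] -> [-36] -> [-72]
  [-46, 24, -31, -3, -16, -43, 48, -17, -42, -26] -> [46, -24, 31, 3, 16, 43, -48, 17, 42, 26] -> [26, 42, 17, -48, 43, 16, 3, 31, -24, 46] -> [-48, -24, 3, 16, 17, 26, 31, 42, 43, 46] -> [-48] -> [-96]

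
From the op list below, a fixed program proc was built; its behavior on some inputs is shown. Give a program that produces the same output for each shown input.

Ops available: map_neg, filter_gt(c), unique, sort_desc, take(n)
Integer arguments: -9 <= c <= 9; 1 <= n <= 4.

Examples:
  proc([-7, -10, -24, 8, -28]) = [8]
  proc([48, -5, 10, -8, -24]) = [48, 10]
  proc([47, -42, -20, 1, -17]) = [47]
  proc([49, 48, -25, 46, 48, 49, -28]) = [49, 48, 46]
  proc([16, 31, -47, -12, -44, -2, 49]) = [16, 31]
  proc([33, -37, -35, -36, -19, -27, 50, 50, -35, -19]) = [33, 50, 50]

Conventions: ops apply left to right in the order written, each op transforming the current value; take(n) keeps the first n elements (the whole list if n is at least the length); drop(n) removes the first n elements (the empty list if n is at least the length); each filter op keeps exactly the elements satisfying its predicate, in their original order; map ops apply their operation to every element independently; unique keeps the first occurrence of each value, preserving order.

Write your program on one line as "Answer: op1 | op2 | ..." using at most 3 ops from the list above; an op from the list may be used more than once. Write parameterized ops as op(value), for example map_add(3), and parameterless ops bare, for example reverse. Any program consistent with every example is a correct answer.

filter_gt(-7) | take(3) | filter_gt(3)

Check, running the answer program on each example:
  [-7, -10, -24, 8, -28] -> [8] -> [8] -> [8]
  [48, -5, 10, -8, -24] -> [48, -5, 10] -> [48, -5, 10] -> [48, 10]
  [47, -42, -20, 1, -17] -> [47, 1] -> [47, 1] -> [47]
  [49, 48, -25, 46, 48, 49, -28] -> [49, 48, 46, 48, 49] -> [49, 48, 46] -> [49, 48, 46]
  [16, 31, -47, -12, -44, -2, 49] -> [16, 31, -2, 49] -> [16, 31, -2] -> [16, 31]
  [33, -37, -35, -36, -19, -27, 50, 50, -35, -19] -> [33, 50, 50] -> [33, 50, 50] -> [33, 50, 50]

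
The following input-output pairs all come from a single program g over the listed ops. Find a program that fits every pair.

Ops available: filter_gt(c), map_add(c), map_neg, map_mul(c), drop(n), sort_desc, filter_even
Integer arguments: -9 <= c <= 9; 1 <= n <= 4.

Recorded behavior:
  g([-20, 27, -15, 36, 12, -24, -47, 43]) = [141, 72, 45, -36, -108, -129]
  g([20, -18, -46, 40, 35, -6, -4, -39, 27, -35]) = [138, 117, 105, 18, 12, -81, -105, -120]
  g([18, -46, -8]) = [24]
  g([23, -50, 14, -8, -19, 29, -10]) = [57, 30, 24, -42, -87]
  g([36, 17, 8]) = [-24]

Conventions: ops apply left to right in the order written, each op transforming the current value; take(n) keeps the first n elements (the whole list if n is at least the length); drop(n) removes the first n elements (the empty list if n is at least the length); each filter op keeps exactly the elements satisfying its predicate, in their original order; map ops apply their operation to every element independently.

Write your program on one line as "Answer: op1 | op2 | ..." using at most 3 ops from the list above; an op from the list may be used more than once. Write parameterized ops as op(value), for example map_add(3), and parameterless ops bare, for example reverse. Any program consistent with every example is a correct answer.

drop(2) | map_mul(-3) | sort_desc

Check, running the answer program on each example:
  [-20, 27, -15, 36, 12, -24, -47, 43] -> [-15, 36, 12, -24, -47, 43] -> [45, -108, -36, 72, 141, -129] -> [141, 72, 45, -36, -108, -129]
  [20, -18, -46, 40, 35, -6, -4, -39, 27, -35] -> [-46, 40, 35, -6, -4, -39, 27, -35] -> [138, -120, -105, 18, 12, 117, -81, 105] -> [138, 117, 105, 18, 12, -81, -105, -120]
  [18, -46, -8] -> [-8] -> [24] -> [24]
  [23, -50, 14, -8, -19, 29, -10] -> [14, -8, -19, 29, -10] -> [-42, 24, 57, -87, 30] -> [57, 30, 24, -42, -87]
  [36, 17, 8] -> [8] -> [-24] -> [-24]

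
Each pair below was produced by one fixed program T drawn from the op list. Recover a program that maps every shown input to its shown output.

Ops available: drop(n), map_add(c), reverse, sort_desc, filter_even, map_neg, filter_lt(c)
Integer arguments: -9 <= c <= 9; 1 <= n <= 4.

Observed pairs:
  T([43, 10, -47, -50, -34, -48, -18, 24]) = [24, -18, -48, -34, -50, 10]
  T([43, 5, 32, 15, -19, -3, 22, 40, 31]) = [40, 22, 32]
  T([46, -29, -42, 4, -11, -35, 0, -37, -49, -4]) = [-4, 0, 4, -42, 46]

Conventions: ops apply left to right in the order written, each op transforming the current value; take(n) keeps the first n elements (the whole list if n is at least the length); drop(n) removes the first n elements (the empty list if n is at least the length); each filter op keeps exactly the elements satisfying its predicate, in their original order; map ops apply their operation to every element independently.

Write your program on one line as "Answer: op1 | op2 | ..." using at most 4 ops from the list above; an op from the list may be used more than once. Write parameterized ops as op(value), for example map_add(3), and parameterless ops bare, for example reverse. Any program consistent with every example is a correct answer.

map_neg | filter_even | map_neg | reverse

Check, running the answer program on each example:
  [43, 10, -47, -50, -34, -48, -18, 24] -> [-43, -10, 47, 50, 34, 48, 18, -24] -> [-10, 50, 34, 48, 18, -24] -> [10, -50, -34, -48, -18, 24] -> [24, -18, -48, -34, -50, 10]
  [43, 5, 32, 15, -19, -3, 22, 40, 31] -> [-43, -5, -32, -15, 19, 3, -22, -40, -31] -> [-32, -22, -40] -> [32, 22, 40] -> [40, 22, 32]
  [46, -29, -42, 4, -11, -35, 0, -37, -49, -4] -> [-46, 29, 42, -4, 11, 35, 0, 37, 49, 4] -> [-46, 42, -4, 0, 4] -> [46, -42, 4, 0, -4] -> [-4, 0, 4, -42, 46]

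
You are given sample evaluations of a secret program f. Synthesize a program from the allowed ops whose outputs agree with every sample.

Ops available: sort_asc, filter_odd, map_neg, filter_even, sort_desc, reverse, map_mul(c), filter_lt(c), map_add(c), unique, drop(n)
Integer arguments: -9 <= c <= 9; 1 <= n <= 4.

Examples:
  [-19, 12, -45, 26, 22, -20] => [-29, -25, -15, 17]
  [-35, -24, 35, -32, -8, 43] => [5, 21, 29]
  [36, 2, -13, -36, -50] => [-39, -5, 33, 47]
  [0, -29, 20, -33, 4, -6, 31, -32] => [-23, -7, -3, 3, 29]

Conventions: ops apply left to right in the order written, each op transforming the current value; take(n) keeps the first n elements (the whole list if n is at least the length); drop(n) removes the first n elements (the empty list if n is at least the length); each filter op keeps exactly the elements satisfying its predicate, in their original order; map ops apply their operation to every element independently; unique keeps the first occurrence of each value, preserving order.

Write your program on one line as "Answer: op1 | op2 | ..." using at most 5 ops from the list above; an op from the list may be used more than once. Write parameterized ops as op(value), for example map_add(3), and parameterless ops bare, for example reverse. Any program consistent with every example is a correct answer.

map_add(3) | map_neg | filter_odd | sort_asc

Check, running the answer program on each example:
  [-19, 12, -45, 26, 22, -20] -> [-16, 15, -42, 29, 25, -17] -> [16, -15, 42, -29, -25, 17] -> [-15, -29, -25, 17] -> [-29, -25, -15, 17]
  [-35, -24, 35, -32, -8, 43] -> [-32, -21, 38, -29, -5, 46] -> [32, 21, -38, 29, 5, -46] -> [21, 29, 5] -> [5, 21, 29]
  [36, 2, -13, -36, -50] -> [39, 5, -10, -33, -47] -> [-39, -5, 10, 33, 47] -> [-39, -5, 33, 47] -> [-39, -5, 33, 47]
  [0, -29, 20, -33, 4, -6, 31, -32] -> [3, -26, 23, -30, 7, -3, 34, -29] -> [-3, 26, -23, 30, -7, 3, -34, 29] -> [-3, -23, -7, 3, 29] -> [-23, -7, -3, 3, 29]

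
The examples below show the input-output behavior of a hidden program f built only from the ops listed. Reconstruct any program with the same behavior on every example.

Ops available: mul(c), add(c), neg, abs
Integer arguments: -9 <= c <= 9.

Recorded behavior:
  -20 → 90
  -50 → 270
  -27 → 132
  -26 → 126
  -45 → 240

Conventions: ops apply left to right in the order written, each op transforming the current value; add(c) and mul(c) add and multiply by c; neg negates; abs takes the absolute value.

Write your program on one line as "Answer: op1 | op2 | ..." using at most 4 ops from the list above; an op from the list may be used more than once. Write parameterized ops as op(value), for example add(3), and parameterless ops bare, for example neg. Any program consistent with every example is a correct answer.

add(5) | mul(6) | abs

Check, running the answer program on each example:
  -20 -> -15 -> -90 -> 90
  -50 -> -45 -> -270 -> 270
  -27 -> -22 -> -132 -> 132
  -26 -> -21 -> -126 -> 126
  -45 -> -40 -> -240 -> 240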